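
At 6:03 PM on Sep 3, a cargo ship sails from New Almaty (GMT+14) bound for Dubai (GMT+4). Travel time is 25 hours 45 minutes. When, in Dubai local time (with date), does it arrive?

Convert departure to UTC: 6:03 PM − 14:00 = 4:03 AM UTC on Sep 3.
Add 25 hours and 45 minutes travel time → 5:48 AM UTC (Sep 4).
Dubai is UTC+4:00, so local arrival = 5:48 AM + 4:00 = 9:48 AM on Sep 4.

9:48 AM on Sep 4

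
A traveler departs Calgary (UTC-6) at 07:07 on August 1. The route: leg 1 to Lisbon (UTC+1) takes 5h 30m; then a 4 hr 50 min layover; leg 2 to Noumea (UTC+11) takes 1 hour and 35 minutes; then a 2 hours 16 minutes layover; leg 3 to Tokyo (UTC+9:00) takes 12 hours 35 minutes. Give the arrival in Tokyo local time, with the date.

00:53 on Aug 3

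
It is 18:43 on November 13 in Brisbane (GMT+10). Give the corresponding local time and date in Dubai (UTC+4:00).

In UTC: 18:43 − 10:00 = 08:43 on Nov 13.
Dubai is UTC+4:00: 08:43 + 4:00 = 12:43 on Nov 13.

12:43 on November 13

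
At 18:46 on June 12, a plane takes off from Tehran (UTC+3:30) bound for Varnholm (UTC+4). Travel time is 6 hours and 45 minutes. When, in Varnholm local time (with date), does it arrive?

02:01 on Jun 13

Convert departure to UTC: 18:46 − 3:30 = 15:16 UTC on Jun 12.
Add 6 hours 45 minutes travel time → 22:01 UTC.
Varnholm is UTC+4:00, so local arrival = 22:01 + 4:00 = 02:01 on Jun 13.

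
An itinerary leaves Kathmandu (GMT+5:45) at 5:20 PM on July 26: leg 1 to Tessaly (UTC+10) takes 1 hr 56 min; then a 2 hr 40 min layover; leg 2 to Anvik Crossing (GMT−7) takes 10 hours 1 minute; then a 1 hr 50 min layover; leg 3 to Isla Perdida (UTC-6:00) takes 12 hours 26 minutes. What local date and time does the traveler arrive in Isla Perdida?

Convert departure to UTC: 5:20 PM − 5:45 = 11:35 AM UTC on Jul 26.
Add 1 hour and 56 minutes leg 1 → 1:31 PM UTC.
Add 2 hours and 40 minutes layover in Tessaly → 4:11 PM UTC.
Add 10 hours and 1 minute leg 2 → 2:12 AM UTC (Jul 27).
Add 1 hour 50 minutes layover in Anvik Crossing → 4:02 AM UTC.
Add 12 hours 26 minutes leg 3 → 4:28 PM UTC.
Isla Perdida is UTC−6:00, so local arrival = 4:28 PM − 6:00 = 10:28 AM on Jul 27.

10:28 AM on July 27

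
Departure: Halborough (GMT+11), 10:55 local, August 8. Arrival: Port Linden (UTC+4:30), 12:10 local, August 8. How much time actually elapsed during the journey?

Departure in UTC: 10:55 − 11:00 = 23:55 on Aug 7.
Arrival in UTC: 12:10 − 4:30 = 07:40 on Aug 8.
Elapsed = 07:40 − 23:55 (+1 day) = 7 hours 45 minutes.

7 hours 45 minutes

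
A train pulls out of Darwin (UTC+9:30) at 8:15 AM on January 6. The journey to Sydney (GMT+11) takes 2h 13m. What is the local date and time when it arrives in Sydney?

11:58 AM on Jan 6

Convert departure to UTC: 8:15 AM − 9:30 = 10:45 PM UTC on Jan 5.
Add 2 hours and 13 minutes travel time → 12:58 AM UTC (Jan 6).
Sydney is UTC+11:00, so local arrival = 12:58 AM + 11:00 = 11:58 AM on Jan 6.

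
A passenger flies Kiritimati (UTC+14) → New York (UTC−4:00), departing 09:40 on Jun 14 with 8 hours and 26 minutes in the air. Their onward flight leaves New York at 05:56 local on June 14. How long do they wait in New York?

5 hours 50 minutes

Convert departure to UTC: 09:40 − 14:00 = 19:40 UTC on Jun 13.
Add 8 hours and 26 minutes flight time → 04:06 UTC (Jun 14).
New York is UTC−4:00, so local arrival = 04:06 − 4:00 = 00:06 on Jun 14.
Layover = 05:56 − 00:06 = 5 hours 50 minutes.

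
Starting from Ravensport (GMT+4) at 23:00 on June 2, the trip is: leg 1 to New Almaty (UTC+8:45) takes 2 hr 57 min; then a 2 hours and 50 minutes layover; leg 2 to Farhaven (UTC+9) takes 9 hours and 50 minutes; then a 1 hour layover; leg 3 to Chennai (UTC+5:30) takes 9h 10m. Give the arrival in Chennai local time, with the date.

02:17 on June 4

Convert departure to UTC: 23:00 − 4:00 = 19:00 UTC on Jun 2.
Add 2 hours 57 minutes leg 1 → 21:57 UTC.
Add 2 hours and 50 minutes layover in New Almaty → 00:47 UTC (Jun 3).
Add 9 hours and 50 minutes leg 2 → 10:37 UTC.
Add 1 hour layover in Farhaven → 11:37 UTC.
Add 9 hours and 10 minutes leg 3 → 20:47 UTC.
Chennai is UTC+5:30, so local arrival = 20:47 + 5:30 = 02:17 on Jun 4.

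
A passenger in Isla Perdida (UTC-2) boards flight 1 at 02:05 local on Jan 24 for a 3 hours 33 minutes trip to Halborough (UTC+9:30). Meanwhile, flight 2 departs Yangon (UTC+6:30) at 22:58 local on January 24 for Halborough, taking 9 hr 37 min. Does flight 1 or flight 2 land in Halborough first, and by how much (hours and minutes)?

the first, by 18 hours 27 minutes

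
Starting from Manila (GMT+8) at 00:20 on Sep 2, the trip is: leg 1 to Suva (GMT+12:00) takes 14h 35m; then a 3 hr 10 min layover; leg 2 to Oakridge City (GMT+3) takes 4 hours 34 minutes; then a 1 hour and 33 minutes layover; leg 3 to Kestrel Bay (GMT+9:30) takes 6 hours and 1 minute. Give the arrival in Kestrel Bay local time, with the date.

Convert departure to UTC: 00:20 − 8:00 = 16:20 UTC on Sep 1.
Add 14 hours 35 minutes leg 1 → 06:55 UTC (Sep 2).
Add 3 hours 10 minutes layover in Suva → 10:05 UTC.
Add 4 hours 34 minutes leg 2 → 14:39 UTC.
Add 1 hour and 33 minutes layover in Oakridge City → 16:12 UTC.
Add 6 hours 1 minute leg 3 → 22:13 UTC.
Kestrel Bay is UTC+9:30, so local arrival = 22:13 + 9:30 = 07:43 on Sep 3.

07:43 on Sep 3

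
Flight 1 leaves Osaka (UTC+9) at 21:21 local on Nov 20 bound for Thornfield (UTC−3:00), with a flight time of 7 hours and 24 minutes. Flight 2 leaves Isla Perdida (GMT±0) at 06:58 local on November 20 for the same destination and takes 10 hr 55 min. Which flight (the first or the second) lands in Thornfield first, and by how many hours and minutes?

the second, by 1 hour 52 minutes

Flight 1 in UTC: 21:21 − 9:00 = 12:21 on Nov 20.
+7 hours and 24 minutes → arrive 19:45 UTC on Nov 20.
Flight 2 departs at 06:58 UTC (Nov 20).
+10 hours 55 minutes → arrive 17:53 UTC on Nov 20.
Flight 2 lands earlier by 1 hour 52 minutes.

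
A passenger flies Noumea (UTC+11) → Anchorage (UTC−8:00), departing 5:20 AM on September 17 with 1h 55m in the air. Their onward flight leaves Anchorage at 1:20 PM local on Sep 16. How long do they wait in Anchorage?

1 hour 5 minutes

Convert departure to UTC: 5:20 AM − 11:00 = 6:20 PM UTC on Sep 16.
Add 1 hour and 55 minutes flight time → 8:15 PM UTC.
Anchorage is UTC−8:00, so local arrival = 8:15 PM − 8:00 = 12:15 PM on Sep 16.
Layover = 1:20 PM − 12:15 PM = 1 hour 5 minutes.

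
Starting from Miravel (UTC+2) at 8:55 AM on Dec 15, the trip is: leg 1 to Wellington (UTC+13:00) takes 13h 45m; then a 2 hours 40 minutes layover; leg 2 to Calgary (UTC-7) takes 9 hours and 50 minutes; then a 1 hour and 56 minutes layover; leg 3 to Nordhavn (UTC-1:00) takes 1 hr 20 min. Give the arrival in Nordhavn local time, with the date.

11:26 AM on Dec 16

Convert departure to UTC: 8:55 AM − 2:00 = 6:55 AM UTC on Dec 15.
Add 13 hours and 45 minutes leg 1 → 8:40 PM UTC.
Add 2 hours and 40 minutes layover in Wellington → 11:20 PM UTC.
Add 9 hours 50 minutes leg 2 → 9:10 AM UTC (Dec 16).
Add 1 hour 56 minutes layover in Calgary → 11:06 AM UTC.
Add 1 hour and 20 minutes leg 3 → 12:26 PM UTC.
Nordhavn is UTC−1:00, so local arrival = 12:26 PM − 1:00 = 11:26 AM on Dec 16.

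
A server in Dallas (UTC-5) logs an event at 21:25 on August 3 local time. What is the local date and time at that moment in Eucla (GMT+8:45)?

11:10 on August 4

Eucla is 13:45 ahead of Dallas.
Shift by the zone difference: 21:25 + 13:45 = 11:10 on Aug 4 in Eucla.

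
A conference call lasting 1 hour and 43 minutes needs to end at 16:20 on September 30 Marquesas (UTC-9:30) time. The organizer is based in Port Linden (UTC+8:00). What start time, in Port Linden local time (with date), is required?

08:07 on October 1

Target end time in UTC: 16:20 + 9:30 = 01:50 on Oct 1.
Subtract 1 hour 43 minutes → start 00:07 UTC on Oct 1.
Port Linden is UTC+8:00: 00:07 + 8:00 = 08:07 on Oct 1.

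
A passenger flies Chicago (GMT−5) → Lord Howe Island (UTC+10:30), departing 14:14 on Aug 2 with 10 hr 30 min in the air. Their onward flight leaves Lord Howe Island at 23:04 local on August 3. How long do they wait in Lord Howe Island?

6 hours 50 minutes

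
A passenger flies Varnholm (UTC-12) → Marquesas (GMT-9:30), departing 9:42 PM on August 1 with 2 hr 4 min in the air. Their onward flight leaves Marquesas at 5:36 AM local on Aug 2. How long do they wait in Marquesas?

Convert departure to UTC: 9:42 PM + 12:00 = 9:42 AM UTC on Aug 2.
Add 2 hours 4 minutes flight time → 11:46 AM UTC.
Marquesas is UTC−9:30, so local arrival = 11:46 AM − 9:30 = 2:16 AM on Aug 2.
Layover = 5:36 AM − 2:16 AM = 3 hours 20 minutes.

3 hours 20 minutes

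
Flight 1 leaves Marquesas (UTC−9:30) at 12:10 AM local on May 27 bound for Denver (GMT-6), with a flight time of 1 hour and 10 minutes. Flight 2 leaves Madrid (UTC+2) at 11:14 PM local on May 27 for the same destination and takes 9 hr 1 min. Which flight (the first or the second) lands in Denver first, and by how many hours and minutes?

the first, by 19 hours 25 minutes

Flight 1 in UTC: 12:10 AM + 9:30 = 9:40 AM on May 27.
+1 hour and 10 minutes → arrive 10:50 AM UTC on May 27.
Flight 2 in UTC: 11:14 PM − 2:00 = 9:14 PM on May 27.
+9 hours 1 minute → arrive 6:15 AM UTC on May 28.
Flight 1 lands earlier by 19 hours 25 minutes.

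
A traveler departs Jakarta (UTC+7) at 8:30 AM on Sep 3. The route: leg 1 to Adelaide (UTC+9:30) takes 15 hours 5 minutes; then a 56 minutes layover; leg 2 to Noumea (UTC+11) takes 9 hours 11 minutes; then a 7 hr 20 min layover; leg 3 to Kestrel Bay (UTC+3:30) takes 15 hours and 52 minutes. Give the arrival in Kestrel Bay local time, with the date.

Convert departure to UTC: 8:30 AM − 7:00 = 1:30 AM UTC on Sep 3.
Add 15 hours and 5 minutes leg 1 → 4:35 PM UTC.
Add 56 minutes layover in Adelaide → 5:31 PM UTC.
Add 9 hours and 11 minutes leg 2 → 2:42 AM UTC (Sep 4).
Add 7 hours and 20 minutes layover in Noumea → 10:02 AM UTC.
Add 15 hours and 52 minutes leg 3 → 1:54 AM UTC (Sep 5).
Kestrel Bay is UTC+3:30, so local arrival = 1:54 AM + 3:30 = 5:24 AM on Sep 5.

5:24 AM on Sep 5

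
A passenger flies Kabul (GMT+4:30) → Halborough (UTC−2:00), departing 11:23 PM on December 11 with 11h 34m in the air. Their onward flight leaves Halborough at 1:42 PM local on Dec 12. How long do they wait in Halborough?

Convert departure to UTC: 11:23 PM − 4:30 = 6:53 PM UTC on Dec 11.
Add 11 hours and 34 minutes flight time → 6:27 AM UTC (Dec 12).
Halborough is UTC−2:00, so local arrival = 6:27 AM − 2:00 = 4:27 AM on Dec 12.
Layover = 1:42 PM − 4:27 AM = 9 hours 15 minutes.

9 hours 15 minutes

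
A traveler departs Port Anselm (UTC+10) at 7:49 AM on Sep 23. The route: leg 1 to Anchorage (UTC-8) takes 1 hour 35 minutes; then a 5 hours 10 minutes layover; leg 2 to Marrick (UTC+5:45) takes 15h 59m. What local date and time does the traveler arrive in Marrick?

Convert departure to UTC: 7:49 AM − 10:00 = 9:49 PM UTC on Sep 22.
Add 1 hour and 35 minutes leg 1 → 11:24 PM UTC.
Add 5 hours 10 minutes layover in Anchorage → 4:34 AM UTC (Sep 23).
Add 15 hours 59 minutes leg 2 → 8:33 PM UTC.
Marrick is UTC+5:45, so local arrival = 8:33 PM + 5:45 = 2:18 AM on Sep 24.

2:18 AM on September 24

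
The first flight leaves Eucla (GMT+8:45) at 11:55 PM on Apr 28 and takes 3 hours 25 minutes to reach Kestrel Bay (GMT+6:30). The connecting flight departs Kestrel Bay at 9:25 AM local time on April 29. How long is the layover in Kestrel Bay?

8 hours 20 minutes

Convert departure to UTC: 11:55 PM − 8:45 = 3:10 PM UTC on Apr 28.
Add 3 hours 25 minutes flight time → 6:35 PM UTC.
Kestrel Bay is UTC+6:30, so local arrival = 6:35 PM + 6:30 = 1:05 AM on Apr 29.
Layover = 9:25 AM − 1:05 AM = 8 hours 20 minutes.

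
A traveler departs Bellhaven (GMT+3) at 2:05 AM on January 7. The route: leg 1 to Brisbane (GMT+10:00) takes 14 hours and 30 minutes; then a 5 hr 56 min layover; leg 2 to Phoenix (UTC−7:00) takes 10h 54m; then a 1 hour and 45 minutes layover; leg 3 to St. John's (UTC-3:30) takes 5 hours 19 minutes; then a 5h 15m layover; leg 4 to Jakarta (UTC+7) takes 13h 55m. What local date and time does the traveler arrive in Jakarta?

Convert departure to UTC: 2:05 AM − 3:00 = 11:05 PM UTC on Jan 6.
Add 14 hours 30 minutes leg 1 → 1:35 PM UTC (Jan 7).
Add 5 hours 56 minutes layover in Brisbane → 7:31 PM UTC.
Add 10 hours and 54 minutes leg 2 → 6:25 AM UTC (Jan 8).
Add 1 hour and 45 minutes layover in Phoenix → 8:10 AM UTC.
Add 5 hours 19 minutes leg 3 → 1:29 PM UTC.
Add 5 hours and 15 minutes layover in St. John's → 6:44 PM UTC.
Add 13 hours and 55 minutes leg 4 → 8:39 AM UTC (Jan 9).
Jakarta is UTC+7:00, so local arrival = 8:39 AM + 7:00 = 3:39 PM on Jan 9.

3:39 PM on Jan 9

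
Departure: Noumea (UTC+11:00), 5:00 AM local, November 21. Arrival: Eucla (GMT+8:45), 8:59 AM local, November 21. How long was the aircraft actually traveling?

6 hours 14 minutes

Eucla is 2:15 behind Noumea.
Clock-face elapsed time (ignoring zones) is 3 hours 59 minutes.
Actual elapsed = 3 hours 59 minutes + 2:15 = 6 hours 14 minutes.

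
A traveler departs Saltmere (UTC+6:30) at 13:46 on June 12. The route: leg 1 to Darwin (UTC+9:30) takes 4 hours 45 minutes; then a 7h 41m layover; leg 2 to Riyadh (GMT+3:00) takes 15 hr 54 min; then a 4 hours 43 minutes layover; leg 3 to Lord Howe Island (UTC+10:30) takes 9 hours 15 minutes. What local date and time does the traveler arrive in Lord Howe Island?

Convert departure to UTC: 13:46 − 6:30 = 07:16 UTC on Jun 12.
Add 4 hours and 45 minutes leg 1 → 12:01 UTC.
Add 7 hours and 41 minutes layover in Darwin → 19:42 UTC.
Add 15 hours 54 minutes leg 2 → 11:36 UTC (Jun 13).
Add 4 hours 43 minutes layover in Riyadh → 16:19 UTC.
Add 9 hours 15 minutes leg 3 → 01:34 UTC (Jun 14).
Lord Howe Island is UTC+10:30, so local arrival = 01:34 + 10:30 = 12:04 on Jun 14.

12:04 on Jun 14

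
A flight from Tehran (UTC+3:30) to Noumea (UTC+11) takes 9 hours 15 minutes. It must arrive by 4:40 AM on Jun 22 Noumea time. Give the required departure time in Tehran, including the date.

11:55 AM on June 21

Target arrival in UTC: 4:40 AM − 11:00 = 5:40 PM on Jun 21.
Subtract 9 hours and 15 minutes → departure 8:25 AM UTC on Jun 21.
Tehran is UTC+3:30: 8:25 AM + 3:30 = 11:55 AM on Jun 21.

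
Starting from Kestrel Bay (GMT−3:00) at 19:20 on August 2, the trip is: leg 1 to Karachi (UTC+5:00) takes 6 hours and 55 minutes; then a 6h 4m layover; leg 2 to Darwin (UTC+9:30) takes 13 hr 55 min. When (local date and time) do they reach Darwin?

Convert departure to UTC: 19:20 + 3:00 = 22:20 UTC on Aug 2.
Add 6 hours and 55 minutes leg 1 → 05:15 UTC (Aug 3).
Add 6 hours and 4 minutes layover in Karachi → 11:19 UTC.
Add 13 hours and 55 minutes leg 2 → 01:14 UTC (Aug 4).
Darwin is UTC+9:30, so local arrival = 01:14 + 9:30 = 10:44 on Aug 4.

10:44 on Aug 4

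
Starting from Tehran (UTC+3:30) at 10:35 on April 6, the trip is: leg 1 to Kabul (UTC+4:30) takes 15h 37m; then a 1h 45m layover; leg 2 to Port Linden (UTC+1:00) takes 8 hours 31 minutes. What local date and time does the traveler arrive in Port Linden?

Convert departure to UTC: 10:35 − 3:30 = 07:05 UTC on Apr 6.
Add 15 hours 37 minutes leg 1 → 22:42 UTC.
Add 1 hour and 45 minutes layover in Kabul → 00:27 UTC (Apr 7).
Add 8 hours 31 minutes leg 2 → 08:58 UTC.
Port Linden is UTC+1:00, so local arrival = 08:58 + 1:00 = 09:58 on Apr 7.

09:58 on April 7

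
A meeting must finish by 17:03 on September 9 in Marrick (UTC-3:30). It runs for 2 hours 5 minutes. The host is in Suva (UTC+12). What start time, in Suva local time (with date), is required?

Target end time in UTC: 17:03 + 3:30 = 20:33 on Sep 9.
Subtract 2 hours and 5 minutes → start 18:28 UTC on Sep 9.
Suva is UTC+12:00: 18:28 + 12:00 = 06:28 on Sep 10.

06:28 on Sep 10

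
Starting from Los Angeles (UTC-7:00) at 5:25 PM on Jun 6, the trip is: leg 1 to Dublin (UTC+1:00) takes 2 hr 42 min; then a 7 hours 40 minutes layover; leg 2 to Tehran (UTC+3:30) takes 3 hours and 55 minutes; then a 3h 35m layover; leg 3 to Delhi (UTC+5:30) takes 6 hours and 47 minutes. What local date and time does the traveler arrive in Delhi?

6:34 AM on Jun 8

Convert departure to UTC: 5:25 PM + 7:00 = 12:25 AM UTC on Jun 7.
Add 2 hours 42 minutes leg 1 → 3:07 AM UTC.
Add 7 hours 40 minutes layover in Dublin → 10:47 AM UTC.
Add 3 hours and 55 minutes leg 2 → 2:42 PM UTC.
Add 3 hours 35 minutes layover in Tehran → 6:17 PM UTC.
Add 6 hours and 47 minutes leg 3 → 1:04 AM UTC (Jun 8).
Delhi is UTC+5:30, so local arrival = 1:04 AM + 5:30 = 6:34 AM on Jun 8.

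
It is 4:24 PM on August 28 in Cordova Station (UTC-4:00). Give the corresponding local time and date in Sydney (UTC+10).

Sydney is 14:00 ahead of Cordova Station.
Shift by the zone difference: 4:24 PM + 14:00 = 6:24 AM on Aug 29 in Sydney.

6:24 AM on August 29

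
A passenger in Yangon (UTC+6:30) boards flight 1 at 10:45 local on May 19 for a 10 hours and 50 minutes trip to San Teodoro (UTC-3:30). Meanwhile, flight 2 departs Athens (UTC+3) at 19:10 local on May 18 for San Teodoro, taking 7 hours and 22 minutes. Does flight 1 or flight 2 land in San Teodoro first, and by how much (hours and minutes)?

the second, by 15 hours 33 minutes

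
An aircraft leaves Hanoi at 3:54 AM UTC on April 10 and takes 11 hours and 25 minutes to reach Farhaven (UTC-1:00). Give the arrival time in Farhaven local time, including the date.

Departure is given in UTC: 3:54 AM on Apr 10.
Add 11 hours and 25 minutes → 3:19 PM UTC.
Farhaven is UTC−1:00: 3:19 PM − 1:00 = 2:19 PM on Apr 10.

2:19 PM on April 10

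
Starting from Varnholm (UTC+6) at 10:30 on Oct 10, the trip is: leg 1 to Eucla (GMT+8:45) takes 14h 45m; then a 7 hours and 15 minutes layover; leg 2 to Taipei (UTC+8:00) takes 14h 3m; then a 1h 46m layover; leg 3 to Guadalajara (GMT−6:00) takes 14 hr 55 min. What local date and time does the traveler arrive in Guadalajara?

03:14 on Oct 12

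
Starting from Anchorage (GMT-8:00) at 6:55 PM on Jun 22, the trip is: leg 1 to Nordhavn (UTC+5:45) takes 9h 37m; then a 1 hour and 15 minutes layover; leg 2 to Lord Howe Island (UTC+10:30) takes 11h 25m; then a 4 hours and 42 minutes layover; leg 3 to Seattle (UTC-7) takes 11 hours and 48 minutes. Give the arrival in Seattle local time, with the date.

Convert departure to UTC: 6:55 PM + 8:00 = 2:55 AM UTC on Jun 23.
Add 9 hours 37 minutes leg 1 → 12:32 PM UTC.
Add 1 hour and 15 minutes layover in Nordhavn → 1:47 PM UTC.
Add 11 hours 25 minutes leg 2 → 1:12 AM UTC (Jun 24).
Add 4 hours and 42 minutes layover in Lord Howe Island → 5:54 AM UTC.
Add 11 hours 48 minutes leg 3 → 5:42 PM UTC.
Seattle is UTC−7:00, so local arrival = 5:42 PM − 7:00 = 10:42 AM on Jun 24.

10:42 AM on Jun 24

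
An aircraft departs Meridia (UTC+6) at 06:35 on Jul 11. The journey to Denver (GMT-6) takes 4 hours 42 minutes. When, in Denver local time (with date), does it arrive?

23:17 on Jul 10

Denver is 12:00 behind Meridia.
After 4 hours and 42 minutes it is 11:17 in Meridia.
Shift by the zone difference: 11:17 − 12:00 = 23:17 on Jul 10 in Denver.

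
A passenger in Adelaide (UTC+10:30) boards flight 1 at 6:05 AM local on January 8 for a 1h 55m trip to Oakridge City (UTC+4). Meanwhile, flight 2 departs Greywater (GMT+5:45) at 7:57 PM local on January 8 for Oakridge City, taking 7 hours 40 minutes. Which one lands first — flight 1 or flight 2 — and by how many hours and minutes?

the first, by 24 hours 22 minutes

Flight 1 in UTC: 6:05 AM − 10:30 = 7:35 PM on Jan 7.
+1 hour 55 minutes → arrive 9:30 PM UTC on Jan 7.
Flight 2 in UTC: 7:57 PM − 5:45 = 2:12 PM on Jan 8.
+7 hours 40 minutes → arrive 9:52 PM UTC on Jan 8.
Flight 1 lands earlier by 24 hours 22 minutes.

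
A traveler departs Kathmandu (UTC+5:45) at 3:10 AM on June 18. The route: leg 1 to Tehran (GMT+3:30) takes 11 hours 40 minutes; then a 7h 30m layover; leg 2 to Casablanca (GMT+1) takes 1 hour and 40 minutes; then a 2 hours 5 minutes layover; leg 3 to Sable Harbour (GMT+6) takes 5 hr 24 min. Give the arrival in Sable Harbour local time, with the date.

Convert departure to UTC: 3:10 AM − 5:45 = 9:25 PM UTC on Jun 17.
Add 11 hours 40 minutes leg 1 → 9:05 AM UTC (Jun 18).
Add 7 hours and 30 minutes layover in Tehran → 4:35 PM UTC.
Add 1 hour 40 minutes leg 2 → 6:15 PM UTC.
Add 2 hours and 5 minutes layover in Casablanca → 8:20 PM UTC.
Add 5 hours and 24 minutes leg 3 → 1:44 AM UTC (Jun 19).
Sable Harbour is UTC+6:00, so local arrival = 1:44 AM + 6:00 = 7:44 AM on Jun 19.

7:44 AM on June 19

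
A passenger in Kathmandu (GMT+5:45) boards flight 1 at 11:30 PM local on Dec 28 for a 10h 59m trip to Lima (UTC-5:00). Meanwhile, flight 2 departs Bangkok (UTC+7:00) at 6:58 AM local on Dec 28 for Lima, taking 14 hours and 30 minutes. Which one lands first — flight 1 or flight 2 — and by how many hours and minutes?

Flight 1 in UTC: 11:30 PM − 5:45 = 5:45 PM on Dec 28.
+10 hours and 59 minutes → arrive 4:44 AM UTC on Dec 29.
Flight 2 in UTC: 6:58 AM − 7:00 = 11:58 PM on Dec 27.
+14 hours and 30 minutes → arrive 2:28 PM UTC on Dec 28.
Flight 2 lands earlier by 14 hours 16 minutes.

the second, by 14 hours 16 minutes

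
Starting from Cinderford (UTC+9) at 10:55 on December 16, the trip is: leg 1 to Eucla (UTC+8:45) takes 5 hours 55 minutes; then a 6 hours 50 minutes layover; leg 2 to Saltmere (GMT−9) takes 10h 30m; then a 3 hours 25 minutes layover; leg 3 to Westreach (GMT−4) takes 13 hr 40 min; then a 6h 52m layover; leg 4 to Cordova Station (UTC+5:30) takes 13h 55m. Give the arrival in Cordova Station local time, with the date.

Convert departure to UTC: 10:55 − 9:00 = 01:55 UTC on Dec 16.
Add 5 hours 55 minutes leg 1 → 07:50 UTC.
Add 6 hours and 50 minutes layover in Eucla → 14:40 UTC.
Add 10 hours 30 minutes leg 2 → 01:10 UTC (Dec 17).
Add 3 hours 25 minutes layover in Saltmere → 04:35 UTC.
Add 13 hours and 40 minutes leg 3 → 18:15 UTC.
Add 6 hours 52 minutes layover in Westreach → 01:07 UTC (Dec 18).
Add 13 hours and 55 minutes leg 4 → 15:02 UTC.
Cordova Station is UTC+5:30, so local arrival = 15:02 + 5:30 = 20:32 on Dec 18.

20:32 on Dec 18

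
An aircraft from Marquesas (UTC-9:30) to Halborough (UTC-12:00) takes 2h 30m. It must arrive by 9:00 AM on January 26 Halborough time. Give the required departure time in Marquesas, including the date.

Target arrival in UTC: 9:00 AM + 12:00 = 9:00 PM on Jan 26.
Subtract 2 hours 30 minutes → departure 6:30 PM UTC on Jan 26.
Marquesas is UTC−9:30: 6:30 PM − 9:30 = 9:00 AM on Jan 26.

9:00 AM on January 26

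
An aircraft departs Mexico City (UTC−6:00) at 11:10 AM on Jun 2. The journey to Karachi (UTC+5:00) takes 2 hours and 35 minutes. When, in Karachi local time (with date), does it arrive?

12:45 AM on Jun 3

Convert departure to UTC: 11:10 AM + 6:00 = 5:10 PM UTC on Jun 2.
Add 2 hours 35 minutes travel time → 7:45 PM UTC.
Karachi is UTC+5:00, so local arrival = 7:45 PM + 5:00 = 12:45 AM on Jun 3.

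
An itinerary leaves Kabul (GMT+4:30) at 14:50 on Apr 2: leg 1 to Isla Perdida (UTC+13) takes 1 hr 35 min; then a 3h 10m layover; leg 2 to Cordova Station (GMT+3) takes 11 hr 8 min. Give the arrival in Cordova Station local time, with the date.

05:13 on Apr 3

Convert departure to UTC: 14:50 − 4:30 = 10:20 UTC on Apr 2.
Add 1 hour and 35 minutes leg 1 → 11:55 UTC.
Add 3 hours and 10 minutes layover in Isla Perdida → 15:05 UTC.
Add 11 hours 8 minutes leg 2 → 02:13 UTC (Apr 3).
Cordova Station is UTC+3:00, so local arrival = 02:13 + 3:00 = 05:13 on Apr 3.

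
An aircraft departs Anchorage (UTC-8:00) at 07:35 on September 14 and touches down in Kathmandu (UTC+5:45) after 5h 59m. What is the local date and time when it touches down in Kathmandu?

Convert departure to UTC: 07:35 + 8:00 = 15:35 UTC on Sep 14.
Add 5 hours and 59 minutes travel time → 21:34 UTC.
Kathmandu is UTC+5:45, so local arrival = 21:34 + 5:45 = 03:19 on Sep 15.

03:19 on September 15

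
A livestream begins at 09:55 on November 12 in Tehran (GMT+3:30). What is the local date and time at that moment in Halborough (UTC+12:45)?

In UTC: 09:55 − 3:30 = 06:25 on Nov 12.
Halborough is UTC+12:45: 06:25 + 12:45 = 19:10 on Nov 12.

19:10 on Nov 12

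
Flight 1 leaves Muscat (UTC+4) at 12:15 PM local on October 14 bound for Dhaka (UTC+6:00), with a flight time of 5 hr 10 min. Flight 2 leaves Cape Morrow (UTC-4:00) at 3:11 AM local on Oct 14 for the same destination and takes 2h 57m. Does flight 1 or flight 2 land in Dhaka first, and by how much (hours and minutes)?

the second, by 3 hours 17 minutes

Flight 1 in UTC: 12:15 PM − 4:00 = 8:15 AM on Oct 14.
+5 hours 10 minutes → arrive 1:25 PM UTC on Oct 14.
Flight 2 in UTC: 3:11 AM + 4:00 = 7:11 AM on Oct 14.
+2 hours 57 minutes → arrive 10:08 AM UTC on Oct 14.
Flight 2 lands earlier by 3 hours 17 minutes.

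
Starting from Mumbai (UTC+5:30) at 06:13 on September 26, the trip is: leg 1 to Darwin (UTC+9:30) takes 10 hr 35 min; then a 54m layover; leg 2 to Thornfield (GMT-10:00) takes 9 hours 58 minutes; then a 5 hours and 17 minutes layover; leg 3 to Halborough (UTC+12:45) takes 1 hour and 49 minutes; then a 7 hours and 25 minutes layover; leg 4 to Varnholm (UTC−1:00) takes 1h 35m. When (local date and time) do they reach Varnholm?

Convert departure to UTC: 06:13 − 5:30 = 00:43 UTC on Sep 26.
Add 10 hours 35 minutes leg 1 → 11:18 UTC.
Add 54 minutes layover in Darwin → 12:12 UTC.
Add 9 hours and 58 minutes leg 2 → 22:10 UTC.
Add 5 hours 17 minutes layover in Thornfield → 03:27 UTC (Sep 27).
Add 1 hour 49 minutes leg 3 → 05:16 UTC.
Add 7 hours 25 minutes layover in Halborough → 12:41 UTC.
Add 1 hour and 35 minutes leg 4 → 14:16 UTC.
Varnholm is UTC−1:00, so local arrival = 14:16 − 1:00 = 13:16 on Sep 27.

13:16 on September 27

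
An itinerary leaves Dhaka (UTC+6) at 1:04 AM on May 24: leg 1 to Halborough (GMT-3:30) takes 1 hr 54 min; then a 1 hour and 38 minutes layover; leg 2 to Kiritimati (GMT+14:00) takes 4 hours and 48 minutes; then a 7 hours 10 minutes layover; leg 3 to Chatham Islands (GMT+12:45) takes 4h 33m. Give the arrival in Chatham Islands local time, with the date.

3:52 AM on May 25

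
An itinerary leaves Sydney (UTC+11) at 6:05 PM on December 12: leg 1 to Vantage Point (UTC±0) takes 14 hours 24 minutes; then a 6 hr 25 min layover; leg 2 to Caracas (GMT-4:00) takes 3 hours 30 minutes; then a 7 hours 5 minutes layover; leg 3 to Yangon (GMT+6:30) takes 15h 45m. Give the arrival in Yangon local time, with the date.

12:44 PM on Dec 14

Convert departure to UTC: 6:05 PM − 11:00 = 7:05 AM UTC on Dec 12.
Add 14 hours 24 minutes leg 1 → 9:29 PM UTC.
Add 6 hours 25 minutes layover in Vantage Point → 3:54 AM UTC (Dec 13).
Add 3 hours and 30 minutes leg 2 → 7:24 AM UTC.
Add 7 hours 5 minutes layover in Caracas → 2:29 PM UTC.
Add 15 hours and 45 minutes leg 3 → 6:14 AM UTC (Dec 14).
Yangon is UTC+6:30, so local arrival = 6:14 AM + 6:30 = 12:44 PM on Dec 14.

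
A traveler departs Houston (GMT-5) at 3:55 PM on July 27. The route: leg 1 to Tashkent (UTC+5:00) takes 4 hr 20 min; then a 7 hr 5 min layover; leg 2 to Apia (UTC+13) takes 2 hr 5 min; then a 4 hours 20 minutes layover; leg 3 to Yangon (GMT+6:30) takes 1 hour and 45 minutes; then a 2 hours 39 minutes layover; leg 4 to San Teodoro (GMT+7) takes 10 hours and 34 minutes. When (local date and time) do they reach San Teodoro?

Convert departure to UTC: 3:55 PM + 5:00 = 8:55 PM UTC on Jul 27.
Add 4 hours 20 minutes leg 1 → 1:15 AM UTC (Jul 28).
Add 7 hours 5 minutes layover in Tashkent → 8:20 AM UTC.
Add 2 hours 5 minutes leg 2 → 10:25 AM UTC.
Add 4 hours 20 minutes layover in Apia → 2:45 PM UTC.
Add 1 hour and 45 minutes leg 3 → 4:30 PM UTC.
Add 2 hours and 39 minutes layover in Yangon → 7:09 PM UTC.
Add 10 hours 34 minutes leg 4 → 5:43 AM UTC (Jul 29).
San Teodoro is UTC+7:00, so local arrival = 5:43 AM + 7:00 = 12:43 PM on Jul 29.

12:43 PM on July 29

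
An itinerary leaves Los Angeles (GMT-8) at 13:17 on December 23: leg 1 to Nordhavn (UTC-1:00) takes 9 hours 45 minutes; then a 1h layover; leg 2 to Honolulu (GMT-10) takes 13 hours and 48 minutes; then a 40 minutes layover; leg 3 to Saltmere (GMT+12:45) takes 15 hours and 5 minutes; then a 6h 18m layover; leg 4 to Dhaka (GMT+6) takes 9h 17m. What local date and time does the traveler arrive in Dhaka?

Convert departure to UTC: 13:17 + 8:00 = 21:17 UTC on Dec 23.
Add 9 hours and 45 minutes leg 1 → 07:02 UTC (Dec 24).
Add 1 hour layover in Nordhavn → 08:02 UTC.
Add 13 hours 48 minutes leg 2 → 21:50 UTC.
Add 40 minutes layover in Honolulu → 22:30 UTC.
Add 15 hours and 5 minutes leg 3 → 13:35 UTC (Dec 25).
Add 6 hours and 18 minutes layover in Saltmere → 19:53 UTC.
Add 9 hours and 17 minutes leg 4 → 05:10 UTC (Dec 26).
Dhaka is UTC+6:00, so local arrival = 05:10 + 6:00 = 11:10 on Dec 26.

11:10 on Dec 26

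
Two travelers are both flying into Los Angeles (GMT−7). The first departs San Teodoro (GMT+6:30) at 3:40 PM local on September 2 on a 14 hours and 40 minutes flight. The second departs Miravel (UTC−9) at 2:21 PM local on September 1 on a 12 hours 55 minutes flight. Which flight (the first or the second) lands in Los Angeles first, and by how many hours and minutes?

the second, by 11 hours 34 minutes

Flight 1 in UTC: 3:40 PM − 6:30 = 9:10 AM on Sep 2.
+14 hours and 40 minutes → arrive 11:50 PM UTC on Sep 2.
Flight 2 in UTC: 2:21 PM + 9:00 = 11:21 PM on Sep 1.
+12 hours and 55 minutes → arrive 12:16 PM UTC on Sep 2.
Flight 2 lands earlier by 11 hours 34 minutes.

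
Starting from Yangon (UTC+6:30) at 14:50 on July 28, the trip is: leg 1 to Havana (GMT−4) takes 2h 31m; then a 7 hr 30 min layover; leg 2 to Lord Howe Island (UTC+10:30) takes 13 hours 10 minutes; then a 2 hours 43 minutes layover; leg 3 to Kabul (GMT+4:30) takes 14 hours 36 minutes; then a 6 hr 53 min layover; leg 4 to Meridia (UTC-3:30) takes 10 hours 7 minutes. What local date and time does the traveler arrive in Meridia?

Convert departure to UTC: 14:50 − 6:30 = 08:20 UTC on Jul 28.
Add 2 hours 31 minutes leg 1 → 10:51 UTC.
Add 7 hours 30 minutes layover in Havana → 18:21 UTC.
Add 13 hours and 10 minutes leg 2 → 07:31 UTC (Jul 29).
Add 2 hours and 43 minutes layover in Lord Howe Island → 10:14 UTC.
Add 14 hours 36 minutes leg 3 → 00:50 UTC (Jul 30).
Add 6 hours 53 minutes layover in Kabul → 07:43 UTC.
Add 10 hours and 7 minutes leg 4 → 17:50 UTC.
Meridia is UTC−3:30, so local arrival = 17:50 − 3:30 = 14:20 on Jul 30.

14:20 on Jul 30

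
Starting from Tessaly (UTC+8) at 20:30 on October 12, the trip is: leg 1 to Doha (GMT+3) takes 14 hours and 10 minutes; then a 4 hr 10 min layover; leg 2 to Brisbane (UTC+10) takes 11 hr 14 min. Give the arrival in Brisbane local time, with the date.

Convert departure to UTC: 20:30 − 8:00 = 12:30 UTC on Oct 12.
Add 14 hours 10 minutes leg 1 → 02:40 UTC (Oct 13).
Add 4 hours 10 minutes layover in Doha → 06:50 UTC.
Add 11 hours 14 minutes leg 2 → 18:04 UTC.
Brisbane is UTC+10:00, so local arrival = 18:04 + 10:00 = 04:04 on Oct 14.

04:04 on Oct 14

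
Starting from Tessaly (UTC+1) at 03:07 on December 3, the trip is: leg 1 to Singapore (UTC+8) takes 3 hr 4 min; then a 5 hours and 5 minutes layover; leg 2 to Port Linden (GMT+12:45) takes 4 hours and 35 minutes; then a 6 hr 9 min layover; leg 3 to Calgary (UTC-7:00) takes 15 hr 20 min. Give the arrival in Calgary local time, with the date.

Convert departure to UTC: 03:07 − 1:00 = 02:07 UTC on Dec 3.
Add 3 hours 4 minutes leg 1 → 05:11 UTC.
Add 5 hours and 5 minutes layover in Singapore → 10:16 UTC.
Add 4 hours 35 minutes leg 2 → 14:51 UTC.
Add 6 hours and 9 minutes layover in Port Linden → 21:00 UTC.
Add 15 hours and 20 minutes leg 3 → 12:20 UTC (Dec 4).
Calgary is UTC−7:00, so local arrival = 12:20 − 7:00 = 05:20 on Dec 4.

05:20 on December 4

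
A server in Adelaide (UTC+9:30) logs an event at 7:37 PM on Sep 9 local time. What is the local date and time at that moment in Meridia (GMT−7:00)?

Meridia is 16:30 behind Adelaide.
Shift by the zone difference: 7:37 PM − 16:30 = 3:07 AM on Sep 9 in Meridia.

3:07 AM on September 9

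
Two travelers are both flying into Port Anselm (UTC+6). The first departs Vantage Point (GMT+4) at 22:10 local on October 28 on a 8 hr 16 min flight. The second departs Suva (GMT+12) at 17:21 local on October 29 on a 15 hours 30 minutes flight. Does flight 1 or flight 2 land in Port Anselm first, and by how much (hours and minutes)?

the first, by 18 hours 25 minutes

Flight 1 in UTC: 22:10 − 4:00 = 18:10 on Oct 28.
+8 hours 16 minutes → arrive 02:26 UTC on Oct 29.
Flight 2 in UTC: 17:21 − 12:00 = 05:21 on Oct 29.
+15 hours 30 minutes → arrive 20:51 UTC on Oct 29.
Flight 1 lands earlier by 18 hours 25 minutes.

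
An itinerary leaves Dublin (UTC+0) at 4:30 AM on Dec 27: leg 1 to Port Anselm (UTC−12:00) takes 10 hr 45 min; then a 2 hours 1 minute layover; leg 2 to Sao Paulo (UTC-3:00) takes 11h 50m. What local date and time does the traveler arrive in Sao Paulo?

2:06 AM on Dec 28

Dublin is at UTC+0, so departure is already 4:30 AM UTC on Dec 27.
Add 10 hours 45 minutes leg 1 → 3:15 PM UTC.
Add 2 hours 1 minute layover in Port Anselm → 5:16 PM UTC.
Add 11 hours 50 minutes leg 2 → 5:06 AM UTC (Dec 28).
Sao Paulo is UTC−3:00, so local arrival = 5:06 AM − 3:00 = 2:06 AM on Dec 28.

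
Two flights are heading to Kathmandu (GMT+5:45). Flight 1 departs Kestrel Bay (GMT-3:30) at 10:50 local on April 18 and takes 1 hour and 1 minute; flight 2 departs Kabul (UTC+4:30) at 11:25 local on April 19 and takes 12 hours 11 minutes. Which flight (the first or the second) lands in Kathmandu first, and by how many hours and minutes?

Flight 1 in UTC: 10:50 + 3:30 = 14:20 on Apr 18.
+1 hour 1 minute → arrive 15:21 UTC on Apr 18.
Flight 2 in UTC: 11:25 − 4:30 = 06:55 on Apr 19.
+12 hours 11 minutes → arrive 19:06 UTC on Apr 19.
Flight 1 lands earlier by 27 hours 45 minutes.

the first, by 27 hours 45 minutes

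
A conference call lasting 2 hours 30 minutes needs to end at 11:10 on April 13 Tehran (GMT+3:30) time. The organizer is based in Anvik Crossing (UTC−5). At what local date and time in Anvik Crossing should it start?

00:10 on April 13

Target end time in UTC: 11:10 − 3:30 = 07:40 on Apr 13.
Subtract 2 hours and 30 minutes → start 05:10 UTC on Apr 13.
Anvik Crossing is UTC−5:00: 05:10 − 5:00 = 00:10 on Apr 13.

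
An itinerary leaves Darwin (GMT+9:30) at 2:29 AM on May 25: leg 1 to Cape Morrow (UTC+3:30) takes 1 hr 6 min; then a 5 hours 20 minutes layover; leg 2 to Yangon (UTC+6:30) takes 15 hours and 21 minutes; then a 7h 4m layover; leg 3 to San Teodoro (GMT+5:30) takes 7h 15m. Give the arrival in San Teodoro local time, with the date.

10:35 AM on May 26

Convert departure to UTC: 2:29 AM − 9:30 = 4:59 PM UTC on May 24.
Add 1 hour and 6 minutes leg 1 → 6:05 PM UTC.
Add 5 hours 20 minutes layover in Cape Morrow → 11:25 PM UTC.
Add 15 hours 21 minutes leg 2 → 2:46 PM UTC (May 25).
Add 7 hours 4 minutes layover in Yangon → 9:50 PM UTC.
Add 7 hours 15 minutes leg 3 → 5:05 AM UTC (May 26).
San Teodoro is UTC+5:30, so local arrival = 5:05 AM + 5:30 = 10:35 AM on May 26.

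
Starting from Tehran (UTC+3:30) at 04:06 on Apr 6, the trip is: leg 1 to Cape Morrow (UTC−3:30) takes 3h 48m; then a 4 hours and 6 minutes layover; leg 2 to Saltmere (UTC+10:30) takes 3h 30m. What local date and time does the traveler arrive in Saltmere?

22:30 on April 6

Convert departure to UTC: 04:06 − 3:30 = 00:36 UTC on Apr 6.
Add 3 hours and 48 minutes leg 1 → 04:24 UTC.
Add 4 hours 6 minutes layover in Cape Morrow → 08:30 UTC.
Add 3 hours and 30 minutes leg 2 → 12:00 UTC.
Saltmere is UTC+10:30, so local arrival = 12:00 + 10:30 = 22:30 on Apr 6.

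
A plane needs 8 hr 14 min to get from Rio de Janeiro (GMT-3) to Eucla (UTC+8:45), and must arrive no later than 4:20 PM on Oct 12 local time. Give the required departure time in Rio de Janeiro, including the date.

8:21 PM on October 11

Target arrival in UTC: 4:20 PM − 8:45 = 7:35 AM on Oct 12.
Subtract 8 hours and 14 minutes → departure 11:21 PM UTC on Oct 11.
Rio de Janeiro is UTC−3:00: 11:21 PM − 3:00 = 8:21 PM on Oct 11.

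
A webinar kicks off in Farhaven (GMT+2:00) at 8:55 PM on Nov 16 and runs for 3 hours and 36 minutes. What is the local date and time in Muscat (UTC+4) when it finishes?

2:31 AM on November 17

Convert start to UTC: 8:55 PM − 2:00 = 6:55 PM UTC on Nov 16.
Add 3 hours 36 minutes duration → 10:31 PM UTC.
Muscat is UTC+4:00, so local end time = 10:31 PM + 4:00 = 2:31 AM on Nov 17.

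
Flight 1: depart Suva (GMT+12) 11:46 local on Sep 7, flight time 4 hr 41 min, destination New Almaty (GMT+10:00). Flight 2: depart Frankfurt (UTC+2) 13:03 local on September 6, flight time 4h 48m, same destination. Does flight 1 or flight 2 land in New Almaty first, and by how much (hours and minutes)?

the second, by 12 hours 36 minutes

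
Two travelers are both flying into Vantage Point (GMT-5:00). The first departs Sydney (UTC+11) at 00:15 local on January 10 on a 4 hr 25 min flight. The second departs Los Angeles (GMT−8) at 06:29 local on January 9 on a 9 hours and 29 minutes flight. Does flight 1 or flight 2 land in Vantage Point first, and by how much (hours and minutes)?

the first, by 6 hours 18 minutes

Flight 1 in UTC: 00:15 − 11:00 = 13:15 on Jan 9.
+4 hours and 25 minutes → arrive 17:40 UTC on Jan 9.
Flight 2 in UTC: 06:29 + 8:00 = 14:29 on Jan 9.
+9 hours and 29 minutes → arrive 23:58 UTC on Jan 9.
Flight 1 lands earlier by 6 hours 18 minutes.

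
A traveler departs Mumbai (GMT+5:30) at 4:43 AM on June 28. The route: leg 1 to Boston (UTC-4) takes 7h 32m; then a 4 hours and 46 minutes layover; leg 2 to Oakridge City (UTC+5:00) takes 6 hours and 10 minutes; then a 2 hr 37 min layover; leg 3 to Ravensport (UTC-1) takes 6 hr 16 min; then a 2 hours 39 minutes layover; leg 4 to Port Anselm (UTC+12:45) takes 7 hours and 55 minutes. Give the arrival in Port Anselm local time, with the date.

1:53 AM on Jun 30

Convert departure to UTC: 4:43 AM − 5:30 = 11:13 PM UTC on Jun 27.
Add 7 hours 32 minutes leg 1 → 6:45 AM UTC (Jun 28).
Add 4 hours and 46 minutes layover in Boston → 11:31 AM UTC.
Add 6 hours 10 minutes leg 2 → 5:41 PM UTC.
Add 2 hours and 37 minutes layover in Oakridge City → 8:18 PM UTC.
Add 6 hours 16 minutes leg 3 → 2:34 AM UTC (Jun 29).
Add 2 hours 39 minutes layover in Ravensport → 5:13 AM UTC.
Add 7 hours and 55 minutes leg 4 → 1:08 PM UTC.
Port Anselm is UTC+12:45, so local arrival = 1:08 PM + 12:45 = 1:53 AM on Jun 30.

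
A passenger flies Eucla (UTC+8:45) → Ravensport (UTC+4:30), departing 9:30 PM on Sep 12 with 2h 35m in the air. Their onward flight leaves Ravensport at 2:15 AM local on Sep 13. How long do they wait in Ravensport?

Convert departure to UTC: 9:30 PM − 8:45 = 12:45 PM UTC on Sep 12.
Add 2 hours and 35 minutes flight time → 3:20 PM UTC.
Ravensport is UTC+4:30, so local arrival = 3:20 PM + 4:30 = 7:50 PM on Sep 12.
Layover = 2:15 AM − 7:50 PM (+1 day) = 6 hours 25 minutes.

6 hours 25 minutes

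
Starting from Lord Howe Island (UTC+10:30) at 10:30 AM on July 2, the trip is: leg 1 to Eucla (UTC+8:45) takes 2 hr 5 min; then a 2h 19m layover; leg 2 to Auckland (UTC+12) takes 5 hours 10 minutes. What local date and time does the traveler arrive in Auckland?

9:34 PM on July 2

Convert departure to UTC: 10:30 AM − 10:30 = 12:00 AM UTC on Jul 2.
Add 2 hours and 5 minutes leg 1 → 2:05 AM UTC.
Add 2 hours 19 minutes layover in Eucla → 4:24 AM UTC.
Add 5 hours and 10 minutes leg 2 → 9:34 AM UTC.
Auckland is UTC+12:00, so local arrival = 9:34 AM + 12:00 = 9:34 PM on Jul 2.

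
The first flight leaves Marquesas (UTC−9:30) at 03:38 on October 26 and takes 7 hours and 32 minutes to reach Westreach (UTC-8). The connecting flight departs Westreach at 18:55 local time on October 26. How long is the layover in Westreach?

Convert departure to UTC: 03:38 + 9:30 = 13:08 UTC on Oct 26.
Add 7 hours 32 minutes flight time → 20:40 UTC.
Westreach is UTC−8:00, so local arrival = 20:40 − 8:00 = 12:40 on Oct 26.
Layover = 18:55 − 12:40 = 6 hours 15 minutes.

6 hours 15 minutes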